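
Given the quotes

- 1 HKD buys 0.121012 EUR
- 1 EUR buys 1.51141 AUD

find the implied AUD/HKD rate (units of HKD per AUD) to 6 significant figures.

1 AUD ÷ 1.51141 = 0.661634 EUR
0.661634 EUR ÷ 0.121012 = 5.46751 HKD

AUD/HKD = 5.46751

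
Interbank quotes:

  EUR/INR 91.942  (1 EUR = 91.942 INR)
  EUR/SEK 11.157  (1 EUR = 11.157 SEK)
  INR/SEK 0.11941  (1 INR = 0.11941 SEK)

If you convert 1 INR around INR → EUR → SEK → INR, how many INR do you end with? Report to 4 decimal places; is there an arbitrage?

1.0162 (arbitrage exists)

Around INR → EUR → SEK → INR: 1 ÷ 91.942 × 11.157 ÷ 0.11941 = 1.016232
Product > 1; profitable direction is INR → EUR → SEK → INR.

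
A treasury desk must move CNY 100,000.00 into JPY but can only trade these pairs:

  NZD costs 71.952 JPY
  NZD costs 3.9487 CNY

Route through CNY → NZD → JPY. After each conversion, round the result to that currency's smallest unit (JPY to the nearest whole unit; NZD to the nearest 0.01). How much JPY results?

JPY 1,822,169

CNY 100,000.00 ÷ 3.9487 = NZD 25,324.79
NZD 25,324.79 × 71.952 = JPY 1,822,169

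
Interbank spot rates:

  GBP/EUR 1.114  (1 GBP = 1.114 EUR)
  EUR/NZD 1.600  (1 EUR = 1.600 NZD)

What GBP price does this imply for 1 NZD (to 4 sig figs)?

1 NZD ÷ 1.600 = 0.625 EUR
0.625 EUR ÷ 1.114 = 0.561041 GBP

NZD/GBP = 0.5610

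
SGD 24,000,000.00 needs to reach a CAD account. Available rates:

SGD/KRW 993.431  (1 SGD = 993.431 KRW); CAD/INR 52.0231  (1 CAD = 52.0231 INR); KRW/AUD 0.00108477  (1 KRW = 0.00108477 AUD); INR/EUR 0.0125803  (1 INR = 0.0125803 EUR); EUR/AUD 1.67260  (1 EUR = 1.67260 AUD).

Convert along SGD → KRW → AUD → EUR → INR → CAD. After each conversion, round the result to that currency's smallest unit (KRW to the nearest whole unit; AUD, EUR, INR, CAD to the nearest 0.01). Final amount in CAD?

SGD 24,000,000.00 × 993.431 = KRW 23,842,344,000
KRW 23,842,344,000 × 0.00108477 = AUD 25,863,459.50
AUD 25,863,459.50 ÷ 1.67260 = EUR 15,463,027.32
EUR 15,463,027.32 ÷ 0.0125803 = INR 1,229,146,150.73
INR 1,229,146,150.73 ÷ 52.0231 = CAD 23,626,930.17

CAD 23,626,930.17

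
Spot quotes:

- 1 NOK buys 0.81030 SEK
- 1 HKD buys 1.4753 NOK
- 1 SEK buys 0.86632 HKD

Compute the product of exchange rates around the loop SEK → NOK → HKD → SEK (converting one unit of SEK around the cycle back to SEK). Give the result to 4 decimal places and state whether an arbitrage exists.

Around SEK → NOK → HKD → SEK: 1 ÷ 0.81030 ÷ 1.4753 ÷ 0.86632 = 0.965596
Product < 1; profitable direction is SEK → HKD → NOK → SEK.

0.9656 (arbitrage exists)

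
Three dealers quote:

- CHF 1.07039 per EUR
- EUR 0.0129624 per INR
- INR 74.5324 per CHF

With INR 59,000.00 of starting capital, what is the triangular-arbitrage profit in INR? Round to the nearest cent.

Profitable loop is INR → EUR → CHF → INR:
INR 59,000.00 × 0.0129624 = EUR 764.78
EUR 764.78 × 1.07039 = CHF 818.61
CHF 818.61 × 74.5324 = INR 61,013.31
Profit = INR 61,013.31 − INR 59,000.00

Profit: INR 2,013.31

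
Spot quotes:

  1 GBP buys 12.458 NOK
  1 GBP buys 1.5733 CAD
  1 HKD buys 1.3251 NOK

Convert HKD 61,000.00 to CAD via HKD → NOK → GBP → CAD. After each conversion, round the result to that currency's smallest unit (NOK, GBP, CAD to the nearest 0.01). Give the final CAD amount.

CAD 10,208.03

HKD 61,000.00 × 1.3251 = NOK 80,831.10
NOK 80,831.10 ÷ 12.458 = GBP 6,488.29
GBP 6,488.29 × 1.5733 = CAD 10,208.03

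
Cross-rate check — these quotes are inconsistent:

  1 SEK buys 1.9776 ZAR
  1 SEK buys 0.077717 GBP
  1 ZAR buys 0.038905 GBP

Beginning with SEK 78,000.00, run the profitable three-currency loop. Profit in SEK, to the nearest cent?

Profit: SEK 789.21

Profitable loop is SEK → GBP → ZAR → SEK:
SEK 78,000.00 × 0.077717 = GBP 6,061.93
GBP 6,061.93 ÷ 0.038905 = ZAR 155,813.55
ZAR 155,813.55 ÷ 1.9776 = SEK 78,789.21
Profit = SEK 78,789.21 − SEK 78,000.00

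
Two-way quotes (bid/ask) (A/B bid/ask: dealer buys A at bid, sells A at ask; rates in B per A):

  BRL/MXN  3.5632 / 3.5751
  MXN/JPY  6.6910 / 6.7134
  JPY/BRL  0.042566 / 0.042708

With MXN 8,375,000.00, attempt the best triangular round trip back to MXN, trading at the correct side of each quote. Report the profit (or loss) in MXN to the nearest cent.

Net profit: MXN 124,216.38

Best loop MXN → JPY → BRL → MXN:
MXN 8,375,000.00 × 6.6910 (sell MXN at bid) = JPY 56,037,125
JPY 56,037,125 × 0.042566 (sell JPY at bid) = BRL 2,385,276.26
BRL 2,385,276.26 × 3.5632 (sell BRL at bid) = MXN 8,499,216.38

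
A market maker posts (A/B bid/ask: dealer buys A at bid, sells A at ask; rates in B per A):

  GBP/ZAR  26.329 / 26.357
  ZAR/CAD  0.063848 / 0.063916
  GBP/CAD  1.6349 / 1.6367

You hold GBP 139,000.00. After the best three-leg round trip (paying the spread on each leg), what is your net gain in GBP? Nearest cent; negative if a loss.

Net profit: GBP 3,766.85

Best loop GBP → ZAR → CAD → GBP:
GBP 139,000.00 × 26.329 (sell GBP at bid) = ZAR 3,659,731.00
ZAR 3,659,731.00 × 0.063848 (sell ZAR at bid) = CAD 233,666.50
CAD 233,666.50 ÷ 1.6367 (buy GBP at ask) = GBP 142,766.85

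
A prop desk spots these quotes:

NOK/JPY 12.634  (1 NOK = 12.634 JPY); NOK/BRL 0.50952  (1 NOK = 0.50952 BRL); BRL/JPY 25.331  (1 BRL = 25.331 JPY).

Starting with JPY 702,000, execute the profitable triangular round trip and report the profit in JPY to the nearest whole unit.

Profit: JPY 15,150

Profitable loop is JPY → NOK → BRL → JPY:
JPY 702,000 ÷ 12.634 = NOK 55,564.35
NOK 55,564.35 × 0.50952 = BRL 28,311.15
BRL 28,311.15 × 25.331 = JPY 717,150
Profit = JPY 717,150 − JPY 702,000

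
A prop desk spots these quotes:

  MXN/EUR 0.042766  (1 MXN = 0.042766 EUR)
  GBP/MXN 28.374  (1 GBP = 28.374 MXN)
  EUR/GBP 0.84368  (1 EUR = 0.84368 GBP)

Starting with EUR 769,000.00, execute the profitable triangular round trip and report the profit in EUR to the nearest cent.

Profitable loop is EUR → GBP → MXN → EUR:
EUR 769,000.00 × 0.84368 = GBP 648,789.92
GBP 648,789.92 × 28.374 = MXN 18,408,765.19
MXN 18,408,765.19 × 0.042766 = EUR 787,269.25
Profit = EUR 787,269.25 − EUR 769,000.00

Profit: EUR 18,269.25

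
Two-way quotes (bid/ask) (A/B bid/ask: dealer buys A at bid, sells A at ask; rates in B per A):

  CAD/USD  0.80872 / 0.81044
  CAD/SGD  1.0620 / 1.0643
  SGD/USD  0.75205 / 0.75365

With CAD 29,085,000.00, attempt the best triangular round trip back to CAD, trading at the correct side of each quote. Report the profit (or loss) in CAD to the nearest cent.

Best loop CAD → USD → SGD → CAD:
CAD 29,085,000.00 × 0.80872 (sell CAD at bid) = USD 23,521,621.20
USD 23,521,621.20 ÷ 0.75365 (buy SGD at ask) = SGD 31,210,271.61
SGD 31,210,271.61 ÷ 1.0643 (buy CAD at ask) = CAD 29,324,693.80

Net profit: CAD 239,693.80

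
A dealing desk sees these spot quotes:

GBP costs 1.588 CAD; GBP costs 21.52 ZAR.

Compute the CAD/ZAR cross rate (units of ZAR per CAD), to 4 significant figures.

1 CAD ÷ 1.588 = 0.629723 GBP
0.629723 GBP × 21.52 = 13.5516 ZAR

CAD/ZAR = 13.55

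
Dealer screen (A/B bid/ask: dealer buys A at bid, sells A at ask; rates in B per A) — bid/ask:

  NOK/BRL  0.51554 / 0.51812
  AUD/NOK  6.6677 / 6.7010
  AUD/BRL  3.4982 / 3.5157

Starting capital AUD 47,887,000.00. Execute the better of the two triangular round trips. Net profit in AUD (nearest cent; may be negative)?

Best loop AUD → BRL → NOK → AUD:
AUD 47,887,000.00 × 3.4982 (sell AUD at bid) = BRL 167,518,303.40
BRL 167,518,303.40 ÷ 0.51812 (buy NOK at ask) = NOK 323,319,507.84
NOK 323,319,507.84 ÷ 6.7010 (buy AUD at ask) = AUD 48,249,441.55

Net profit: AUD 362,441.55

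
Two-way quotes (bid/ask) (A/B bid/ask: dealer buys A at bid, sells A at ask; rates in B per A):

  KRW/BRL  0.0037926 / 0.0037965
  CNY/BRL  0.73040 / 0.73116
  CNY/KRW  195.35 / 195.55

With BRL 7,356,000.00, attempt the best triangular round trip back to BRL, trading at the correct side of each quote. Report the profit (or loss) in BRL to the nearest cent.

Best loop BRL → CNY → KRW → BRL:
BRL 7,356,000.00 ÷ 0.73116 (buy CNY at ask) = CNY 10,060,725.42
CNY 10,060,725.42 × 195.35 (sell CNY at bid) = KRW 1,965,362,711
KRW 1,965,362,711 × 0.0037926 (sell KRW at bid) = BRL 7,453,834.62

Net profit: BRL 97,834.62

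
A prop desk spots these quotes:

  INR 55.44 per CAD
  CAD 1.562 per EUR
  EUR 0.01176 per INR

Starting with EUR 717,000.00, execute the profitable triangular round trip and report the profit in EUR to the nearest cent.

Profitable loop is EUR → CAD → INR → EUR:
EUR 717,000.00 × 1.562 = CAD 1,119,954.00
CAD 1,119,954.00 × 55.44 = INR 62,090,249.76
INR 62,090,249.76 × 0.01176 = EUR 730,181.34
Profit = EUR 730,181.34 − EUR 717,000.00

Profit: EUR 13,181.34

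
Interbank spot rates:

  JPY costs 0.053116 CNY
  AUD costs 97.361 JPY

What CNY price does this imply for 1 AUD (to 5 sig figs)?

1 AUD × 97.361 = 97.361 JPY
97.361 JPY × 0.053116 = 5.17143 CNY

AUD/CNY = 5.1714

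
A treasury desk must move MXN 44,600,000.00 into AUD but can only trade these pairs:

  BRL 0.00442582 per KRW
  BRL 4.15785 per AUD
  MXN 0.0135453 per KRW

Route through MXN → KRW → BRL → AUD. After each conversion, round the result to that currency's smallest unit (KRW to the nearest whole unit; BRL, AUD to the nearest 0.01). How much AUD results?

MXN 44,600,000.00 ÷ 0.0135453 = KRW 3,292,655,017
KRW 3,292,655,017 × 0.00442582 = BRL 14,572,698.43
BRL 14,572,698.43 ÷ 4.15785 = AUD 3,504,863.92

AUD 3,504,863.92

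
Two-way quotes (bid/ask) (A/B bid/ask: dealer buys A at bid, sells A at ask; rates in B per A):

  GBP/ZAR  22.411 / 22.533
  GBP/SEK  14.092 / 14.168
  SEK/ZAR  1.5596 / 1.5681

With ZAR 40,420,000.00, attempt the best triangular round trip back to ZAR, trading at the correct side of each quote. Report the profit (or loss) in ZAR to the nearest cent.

Net profit: ZAR 353,241.71

Best loop ZAR → SEK → GBP → ZAR:
ZAR 40,420,000.00 ÷ 1.5681 (buy SEK at ask) = SEK 25,776,417.32
SEK 25,776,417.32 ÷ 14.168 (buy GBP at ask) = GBP 1,819,340.58
GBP 1,819,340.58 × 22.411 (sell GBP at bid) = ZAR 40,773,241.71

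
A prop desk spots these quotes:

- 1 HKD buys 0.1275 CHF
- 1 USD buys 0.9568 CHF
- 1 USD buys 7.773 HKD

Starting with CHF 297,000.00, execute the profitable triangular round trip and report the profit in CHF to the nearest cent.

Profitable loop is CHF → USD → HKD → CHF:
CHF 297,000.00 ÷ 0.9568 = USD 310,409.70
USD 310,409.70 × 7.773 = HKD 2,412,814.59
HKD 2,412,814.59 × 0.1275 = CHF 307,633.86
Profit = CHF 307,633.86 − CHF 297,000.00

Profit: CHF 10,633.86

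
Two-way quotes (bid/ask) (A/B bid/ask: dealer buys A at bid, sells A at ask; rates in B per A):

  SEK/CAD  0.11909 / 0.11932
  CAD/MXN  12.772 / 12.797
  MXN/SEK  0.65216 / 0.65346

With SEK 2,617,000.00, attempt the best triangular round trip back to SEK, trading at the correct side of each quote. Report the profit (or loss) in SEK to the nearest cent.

Best loop SEK → MXN → CAD → SEK:
SEK 2,617,000.00 ÷ 0.65346 (buy MXN at ask) = MXN 4,004,835.80
MXN 4,004,835.80 ÷ 12.797 (buy CAD at ask) = CAD 312,951.14
CAD 312,951.14 ÷ 0.11932 (buy SEK at ask) = SEK 2,622,788.67

Net profit: SEK 5,788.67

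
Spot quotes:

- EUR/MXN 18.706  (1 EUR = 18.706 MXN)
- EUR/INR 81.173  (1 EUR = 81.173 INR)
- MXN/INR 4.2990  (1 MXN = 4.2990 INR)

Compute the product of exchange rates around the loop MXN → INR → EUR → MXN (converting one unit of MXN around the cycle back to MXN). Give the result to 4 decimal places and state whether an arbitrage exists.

Around MXN → INR → EUR → MXN: 1 × 4.2990 ÷ 81.173 × 18.706 = 0.990688
Product < 1; profitable direction is MXN → EUR → INR → MXN.

0.9907 (arbitrage exists)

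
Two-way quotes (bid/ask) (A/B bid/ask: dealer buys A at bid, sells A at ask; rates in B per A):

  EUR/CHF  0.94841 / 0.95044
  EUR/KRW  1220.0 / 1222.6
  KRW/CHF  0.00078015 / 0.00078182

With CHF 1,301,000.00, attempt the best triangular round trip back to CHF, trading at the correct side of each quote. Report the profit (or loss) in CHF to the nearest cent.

Best loop CHF → EUR → KRW → CHF:
CHF 1,301,000.00 ÷ 0.95044 (buy EUR at ask) = EUR 1,368,839.70
EUR 1,368,839.70 × 1220.0 (sell EUR at bid) = KRW 1,669,984,428
KRW 1,669,984,428 × 0.00078015 (sell KRW at bid) = CHF 1,302,838.35

Net profit: CHF 1,838.35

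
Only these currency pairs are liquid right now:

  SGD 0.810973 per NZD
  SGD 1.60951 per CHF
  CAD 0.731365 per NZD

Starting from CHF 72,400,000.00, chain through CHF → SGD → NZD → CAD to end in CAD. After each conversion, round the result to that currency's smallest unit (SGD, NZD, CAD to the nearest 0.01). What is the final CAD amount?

CAD 105,089,668.78

CHF 72,400,000.00 × 1.60951 = SGD 116,528,524.00
SGD 116,528,524.00 ÷ 0.810973 = NZD 143,689,770.19
NZD 143,689,770.19 × 0.731365 = CAD 105,089,668.78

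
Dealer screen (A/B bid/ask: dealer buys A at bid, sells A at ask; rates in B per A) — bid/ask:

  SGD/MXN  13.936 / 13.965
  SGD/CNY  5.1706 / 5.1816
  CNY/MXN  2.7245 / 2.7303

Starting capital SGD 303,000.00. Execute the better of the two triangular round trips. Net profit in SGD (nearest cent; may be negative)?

Net profit: SGD 2,653.55

Best loop SGD → CNY → MXN → SGD:
SGD 303,000.00 × 5.1706 (sell SGD at bid) = CNY 1,566,691.80
CNY 1,566,691.80 × 2.7245 (sell CNY at bid) = MXN 4,268,451.81
MXN 4,268,451.81 ÷ 13.965 (buy SGD at ask) = SGD 305,653.55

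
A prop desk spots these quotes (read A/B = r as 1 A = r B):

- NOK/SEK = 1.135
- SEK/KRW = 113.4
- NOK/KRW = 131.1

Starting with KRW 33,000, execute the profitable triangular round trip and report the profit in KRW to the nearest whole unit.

Profit: KRW 613

Profitable loop is KRW → SEK → NOK → KRW:
KRW 33,000 ÷ 113.4 = SEK 291.01
SEK 291.01 ÷ 1.135 = NOK 256.39
NOK 256.39 × 131.1 = KRW 33,613
Profit = KRW 33,613 − KRW 33,000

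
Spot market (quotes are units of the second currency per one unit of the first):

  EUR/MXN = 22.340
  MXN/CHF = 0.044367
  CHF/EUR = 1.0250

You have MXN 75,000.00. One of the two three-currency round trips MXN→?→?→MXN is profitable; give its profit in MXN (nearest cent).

Profitable loop is MXN → CHF → EUR → MXN:
MXN 75,000.00 × 0.044367 = CHF 3,327.52
CHF 3,327.52 × 1.0250 = EUR 3,410.71
EUR 3,410.71 × 22.340 = MXN 76,195.33
Profit = MXN 76,195.33 − MXN 75,000.00

Profit: MXN 1,195.33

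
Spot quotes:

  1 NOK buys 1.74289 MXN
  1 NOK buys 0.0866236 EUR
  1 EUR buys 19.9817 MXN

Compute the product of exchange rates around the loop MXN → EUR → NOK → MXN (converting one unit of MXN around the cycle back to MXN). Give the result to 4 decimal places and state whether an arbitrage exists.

Around MXN → EUR → NOK → MXN: 1 ÷ 19.9817 ÷ 0.0866236 × 1.74289 = 1.006935
Product > 1; profitable direction is MXN → EUR → NOK → MXN.

1.0069 (arbitrage exists)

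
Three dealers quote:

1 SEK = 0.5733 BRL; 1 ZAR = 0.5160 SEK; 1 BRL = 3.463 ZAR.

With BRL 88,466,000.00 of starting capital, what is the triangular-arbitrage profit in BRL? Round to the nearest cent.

Profit: BRL 2,161,609.77

Profitable loop is BRL → ZAR → SEK → BRL:
BRL 88,466,000.00 × 3.463 = ZAR 306,357,758.00
ZAR 306,357,758.00 × 0.5160 = SEK 158,080,603.13
SEK 158,080,603.13 × 0.5733 = BRL 90,627,609.77
Profit = BRL 90,627,609.77 − BRL 88,466,000.00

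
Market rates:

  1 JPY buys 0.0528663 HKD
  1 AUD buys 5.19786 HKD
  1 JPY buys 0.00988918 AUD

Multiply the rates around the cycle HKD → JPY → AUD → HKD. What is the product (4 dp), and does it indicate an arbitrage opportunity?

Around HKD → JPY → AUD → HKD: 1 ÷ 0.0528663 × 0.00988918 × 5.19786 = 0.972313
Product < 1; profitable direction is HKD → AUD → JPY → HKD.

0.9723 (arbitrage exists)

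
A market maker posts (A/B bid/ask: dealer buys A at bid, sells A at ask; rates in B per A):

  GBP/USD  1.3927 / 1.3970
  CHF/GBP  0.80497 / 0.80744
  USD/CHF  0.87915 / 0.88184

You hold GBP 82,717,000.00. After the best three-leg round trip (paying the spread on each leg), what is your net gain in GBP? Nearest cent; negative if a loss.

Net profit: GBP 439,904.45

Best loop GBP → CHF → USD → GBP:
GBP 82,717,000.00 ÷ 0.80744 (buy CHF at ask) = CHF 102,443,525.22
CHF 102,443,525.22 ÷ 0.88184 (buy USD at ask) = USD 116,170,195.52
USD 116,170,195.52 ÷ 1.3970 (buy GBP at ask) = GBP 83,156,904.45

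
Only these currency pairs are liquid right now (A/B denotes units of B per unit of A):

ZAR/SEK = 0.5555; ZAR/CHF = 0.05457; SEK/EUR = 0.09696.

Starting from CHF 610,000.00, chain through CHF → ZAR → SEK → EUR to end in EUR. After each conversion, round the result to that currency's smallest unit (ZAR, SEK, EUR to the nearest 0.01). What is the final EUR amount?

CHF 610,000.00 ÷ 0.05457 = ZAR 11,178,303.10
ZAR 11,178,303.10 × 0.5555 = SEK 6,209,547.37
SEK 6,209,547.37 × 0.09696 = EUR 602,077.71

EUR 602,077.71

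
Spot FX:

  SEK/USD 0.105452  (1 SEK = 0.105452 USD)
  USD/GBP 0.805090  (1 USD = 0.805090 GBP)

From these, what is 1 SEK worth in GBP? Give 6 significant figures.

1 SEK × 0.105452 = 0.105452 USD
0.105452 USD × 0.805090 = 0.0848984 GBP

SEK/GBP = 0.0848984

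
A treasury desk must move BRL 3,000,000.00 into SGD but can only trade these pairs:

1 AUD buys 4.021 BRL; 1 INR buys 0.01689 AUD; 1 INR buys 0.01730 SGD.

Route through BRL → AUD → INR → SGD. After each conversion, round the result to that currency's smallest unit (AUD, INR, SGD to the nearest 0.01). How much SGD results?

SGD 764,194.02

BRL 3,000,000.00 ÷ 4.021 = AUD 746,083.06
AUD 746,083.06 ÷ 0.01689 = INR 44,173,064.54
INR 44,173,064.54 × 0.01730 = SGD 764,194.02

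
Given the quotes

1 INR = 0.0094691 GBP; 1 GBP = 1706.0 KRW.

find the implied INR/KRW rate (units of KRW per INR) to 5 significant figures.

INR/KRW = 16.154

1 INR × 0.0094691 = 0.0094691 GBP
0.0094691 GBP × 1706.0 = 16.1543 KRW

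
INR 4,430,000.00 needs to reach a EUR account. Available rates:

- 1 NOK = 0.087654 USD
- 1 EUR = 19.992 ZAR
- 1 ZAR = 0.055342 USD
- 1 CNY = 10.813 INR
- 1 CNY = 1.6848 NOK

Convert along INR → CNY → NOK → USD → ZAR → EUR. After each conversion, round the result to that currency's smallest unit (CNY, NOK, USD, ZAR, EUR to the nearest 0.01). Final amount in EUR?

EUR 54,684.79

INR 4,430,000.00 ÷ 10.813 = CNY 409,692.04
CNY 409,692.04 × 1.6848 = NOK 690,249.15
NOK 690,249.15 × 0.087654 = USD 60,503.10
USD 60,503.10 ÷ 0.055342 = ZAR 1,093,258.28
ZAR 1,093,258.28 ÷ 19.992 = EUR 54,684.79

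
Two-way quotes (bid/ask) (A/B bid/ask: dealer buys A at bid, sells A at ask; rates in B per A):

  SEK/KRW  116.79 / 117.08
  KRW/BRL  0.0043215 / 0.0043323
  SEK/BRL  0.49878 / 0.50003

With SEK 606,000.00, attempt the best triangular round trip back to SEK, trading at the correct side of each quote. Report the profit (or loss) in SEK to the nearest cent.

Best loop SEK → KRW → BRL → SEK:
SEK 606,000.00 × 116.79 (sell SEK at bid) = KRW 70,774,740
KRW 70,774,740 × 0.0043215 (sell KRW at bid) = BRL 305,853.04
BRL 305,853.04 ÷ 0.50003 (buy SEK at ask) = SEK 611,669.38

Net profit: SEK 5,669.38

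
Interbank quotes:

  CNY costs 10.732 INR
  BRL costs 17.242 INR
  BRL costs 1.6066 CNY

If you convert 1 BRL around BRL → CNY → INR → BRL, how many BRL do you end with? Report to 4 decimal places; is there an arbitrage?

Around BRL → CNY → INR → BRL: 1 × 1.6066 × 10.732 ÷ 17.242 = 1.000002
Product ≈ 1 (deviation 0.000%, within rounding noise).

1.0000 (no arbitrage)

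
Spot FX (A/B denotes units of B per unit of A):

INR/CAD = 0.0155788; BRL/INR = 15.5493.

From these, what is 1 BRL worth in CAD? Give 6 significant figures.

BRL/CAD = 0.242239

1 BRL × 15.5493 = 15.5493 INR
15.5493 INR × 0.0155788 = 0.242239 CAD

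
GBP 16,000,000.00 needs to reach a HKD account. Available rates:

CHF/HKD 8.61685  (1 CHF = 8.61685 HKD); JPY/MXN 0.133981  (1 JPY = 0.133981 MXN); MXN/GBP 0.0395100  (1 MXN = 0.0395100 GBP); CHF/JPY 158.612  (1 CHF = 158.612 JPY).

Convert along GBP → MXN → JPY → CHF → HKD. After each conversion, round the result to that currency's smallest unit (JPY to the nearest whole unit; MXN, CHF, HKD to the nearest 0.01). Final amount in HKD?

HKD 164,203,431.81

GBP 16,000,000.00 ÷ 0.0395100 = MXN 404,960,769.43
MXN 404,960,769.43 ÷ 0.133981 = JPY 3,022,523,861
JPY 3,022,523,861 ÷ 158.612 = CHF 19,056,085.67
CHF 19,056,085.67 × 8.61685 = HKD 164,203,431.81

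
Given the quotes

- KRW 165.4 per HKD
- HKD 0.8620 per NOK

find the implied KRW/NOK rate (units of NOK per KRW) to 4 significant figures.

1 KRW ÷ 165.4 = 0.00604595 HKD
0.00604595 HKD ÷ 0.8620 = 0.00701386 NOK

KRW/NOK = 0.007014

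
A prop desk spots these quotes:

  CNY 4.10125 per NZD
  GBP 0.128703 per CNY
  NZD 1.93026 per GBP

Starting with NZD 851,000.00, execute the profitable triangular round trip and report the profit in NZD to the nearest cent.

Profitable loop is NZD → CNY → GBP → NZD:
NZD 851,000.00 × 4.10125 = CNY 3,490,163.75
CNY 3,490,163.75 × 0.128703 = GBP 449,194.55
GBP 449,194.55 × 1.93026 = NZD 867,062.26
Profit = NZD 867,062.26 − NZD 851,000.00

Profit: NZD 16,062.26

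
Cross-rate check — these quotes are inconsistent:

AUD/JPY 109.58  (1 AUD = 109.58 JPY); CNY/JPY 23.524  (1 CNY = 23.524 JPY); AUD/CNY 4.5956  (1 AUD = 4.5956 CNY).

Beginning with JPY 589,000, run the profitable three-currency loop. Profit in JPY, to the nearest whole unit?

Profitable loop is JPY → CNY → AUD → JPY:
JPY 589,000 ÷ 23.524 = CNY 25,038.26
CNY 25,038.26 ÷ 4.5956 = AUD 5,448.31
AUD 5,448.31 × 109.58 = JPY 597,026
Profit = JPY 597,026 − JPY 589,000

Profit: JPY 8,026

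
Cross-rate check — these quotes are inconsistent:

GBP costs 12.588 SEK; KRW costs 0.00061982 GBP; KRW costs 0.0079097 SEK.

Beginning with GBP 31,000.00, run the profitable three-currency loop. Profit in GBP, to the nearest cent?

Profit: GBP 426.74

Profitable loop is GBP → KRW → SEK → GBP:
GBP 31,000.00 ÷ 0.00061982 = KRW 50,014,520
KRW 50,014,520 × 0.0079097 = SEK 395,599.85
SEK 395,599.85 ÷ 12.588 = GBP 31,426.74
Profit = GBP 31,426.74 − GBP 31,000.00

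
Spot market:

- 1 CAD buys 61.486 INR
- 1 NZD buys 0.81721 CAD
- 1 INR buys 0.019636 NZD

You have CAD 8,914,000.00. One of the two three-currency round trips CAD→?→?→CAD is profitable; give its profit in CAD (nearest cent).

Profit: CAD 120,615.89

Profitable loop is CAD → NZD → INR → CAD:
CAD 8,914,000.00 ÷ 0.81721 = NZD 10,907,844.98
NZD 10,907,844.98 ÷ 0.019636 = INR 555,502,392.79
INR 555,502,392.79 ÷ 61.486 = CAD 9,034,615.89
Profit = CAD 9,034,615.89 − CAD 8,914,000.00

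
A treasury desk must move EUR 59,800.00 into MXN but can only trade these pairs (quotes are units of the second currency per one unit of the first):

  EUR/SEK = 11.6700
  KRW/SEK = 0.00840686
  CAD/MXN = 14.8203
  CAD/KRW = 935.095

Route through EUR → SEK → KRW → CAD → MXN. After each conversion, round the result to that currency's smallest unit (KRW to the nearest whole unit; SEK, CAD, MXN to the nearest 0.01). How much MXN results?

MXN 1,315,647.38

EUR 59,800.00 × 11.6700 = SEK 697,866.00
SEK 697,866.00 ÷ 0.00840686 = KRW 83,011,493
KRW 83,011,493 ÷ 935.095 = CAD 88,773.33
CAD 88,773.33 × 14.8203 = MXN 1,315,647.38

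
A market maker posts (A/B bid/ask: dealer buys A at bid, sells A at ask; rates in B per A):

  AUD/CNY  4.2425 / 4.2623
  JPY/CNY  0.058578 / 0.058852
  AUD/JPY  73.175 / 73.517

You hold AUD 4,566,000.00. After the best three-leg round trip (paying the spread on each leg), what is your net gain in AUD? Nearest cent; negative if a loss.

Net profit: AUD 25,865.55

Best loop AUD → JPY → CNY → AUD:
AUD 4,566,000.00 × 73.175 (sell AUD at bid) = JPY 334,117,050
JPY 334,117,050 × 0.058578 (sell JPY at bid) = CNY 19,571,908.55
CNY 19,571,908.55 ÷ 4.2623 (buy AUD at ask) = AUD 4,591,865.55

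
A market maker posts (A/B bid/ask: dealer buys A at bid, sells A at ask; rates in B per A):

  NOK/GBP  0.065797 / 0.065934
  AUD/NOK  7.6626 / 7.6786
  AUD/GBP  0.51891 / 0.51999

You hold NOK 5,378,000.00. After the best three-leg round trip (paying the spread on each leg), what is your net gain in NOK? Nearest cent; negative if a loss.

Best loop NOK → AUD → GBP → NOK:
NOK 5,378,000.00 ÷ 7.6786 (buy AUD at ask) = AUD 700,388.09
AUD 700,388.09 × 0.51891 (sell AUD at bid) = GBP 363,438.38
GBP 363,438.38 ÷ 0.065934 (buy NOK at ask) = NOK 5,512,154.35

Net profit: NOK 134,154.35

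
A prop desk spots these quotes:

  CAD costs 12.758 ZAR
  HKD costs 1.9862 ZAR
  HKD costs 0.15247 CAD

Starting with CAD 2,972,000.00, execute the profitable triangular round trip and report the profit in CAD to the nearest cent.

Profitable loop is CAD → HKD → ZAR → CAD:
CAD 2,972,000.00 ÷ 0.15247 = HKD 19,492,359.15
HKD 19,492,359.15 × 1.9862 = ZAR 38,715,723.75
ZAR 38,715,723.75 ÷ 12.758 = CAD 3,034,623.28
Profit = CAD 3,034,623.28 − CAD 2,972,000.00

Profit: CAD 62,623.28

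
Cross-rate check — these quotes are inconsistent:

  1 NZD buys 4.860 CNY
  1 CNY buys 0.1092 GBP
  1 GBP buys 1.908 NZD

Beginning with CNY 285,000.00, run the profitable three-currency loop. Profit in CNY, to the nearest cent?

Profit: CNY 3,590.57

Profitable loop is CNY → GBP → NZD → CNY:
CNY 285,000.00 × 0.1092 = GBP 31,122.00
GBP 31,122.00 × 1.908 = NZD 59,380.78
NZD 59,380.78 × 4.860 = CNY 288,590.57
Profit = CNY 288,590.57 − CNY 285,000.00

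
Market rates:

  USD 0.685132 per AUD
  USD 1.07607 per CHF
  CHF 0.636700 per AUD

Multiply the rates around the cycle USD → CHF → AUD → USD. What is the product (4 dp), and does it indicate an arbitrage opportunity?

1.0000 (no arbitrage)

Around USD → CHF → AUD → USD: 1 ÷ 1.07607 ÷ 0.636700 × 0.685132 = 0.999997
Product ≈ 1 (deviation 0.000%, within rounding noise).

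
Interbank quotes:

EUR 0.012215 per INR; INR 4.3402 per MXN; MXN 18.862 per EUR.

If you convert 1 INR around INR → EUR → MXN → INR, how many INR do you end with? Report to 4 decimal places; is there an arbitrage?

1.0000 (no arbitrage)

Around INR → EUR → MXN → INR: 1 × 0.012215 × 18.862 × 4.3402 = 0.999979
Product ≈ 1 (deviation 0.002%, within rounding noise).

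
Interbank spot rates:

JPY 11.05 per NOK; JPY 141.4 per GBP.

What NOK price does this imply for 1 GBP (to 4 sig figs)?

1 GBP × 141.4 = 141.4 JPY
141.4 JPY ÷ 11.05 = 12.7964 NOK

GBP/NOK = 12.80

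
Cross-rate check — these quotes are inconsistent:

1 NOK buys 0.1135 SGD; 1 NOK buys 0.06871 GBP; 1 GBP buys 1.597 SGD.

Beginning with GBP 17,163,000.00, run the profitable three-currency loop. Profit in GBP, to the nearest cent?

Profitable loop is GBP → NOK → SGD → GBP:
GBP 17,163,000.00 ÷ 0.06871 = NOK 249,788,968.13
NOK 249,788,968.13 × 0.1135 = SGD 28,351,047.88
SGD 28,351,047.88 ÷ 1.597 = GBP 17,752,691.22
Profit = GBP 17,752,691.22 − GBP 17,163,000.00

Profit: GBP 589,691.22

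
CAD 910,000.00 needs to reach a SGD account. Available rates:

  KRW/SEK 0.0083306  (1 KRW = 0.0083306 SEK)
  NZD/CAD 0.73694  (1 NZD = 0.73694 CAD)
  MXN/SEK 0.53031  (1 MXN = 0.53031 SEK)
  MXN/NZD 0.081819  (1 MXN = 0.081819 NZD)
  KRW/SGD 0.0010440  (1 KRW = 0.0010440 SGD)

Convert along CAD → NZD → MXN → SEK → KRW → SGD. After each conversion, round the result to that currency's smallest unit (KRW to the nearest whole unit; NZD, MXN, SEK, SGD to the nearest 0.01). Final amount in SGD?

SGD 1,003,018.92

CAD 910,000.00 ÷ 0.73694 = NZD 1,234,835.94
NZD 1,234,835.94 ÷ 0.081819 = MXN 15,092,288.34
MXN 15,092,288.34 × 0.53031 = SEK 8,003,591.43
SEK 8,003,591.43 ÷ 0.0083306 = KRW 960,746,096
KRW 960,746,096 × 0.0010440 = SGD 1,003,018.92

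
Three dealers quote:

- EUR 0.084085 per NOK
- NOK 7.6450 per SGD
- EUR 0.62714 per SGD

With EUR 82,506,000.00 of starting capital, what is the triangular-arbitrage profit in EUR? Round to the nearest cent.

Profitable loop is EUR → SGD → NOK → EUR:
EUR 82,506,000.00 ÷ 0.62714 = SGD 131,559,141.50
SGD 131,559,141.50 × 7.6450 = NOK 1,005,769,636.76
NOK 1,005,769,636.76 × 0.084085 = EUR 84,570,139.91
Profit = EUR 84,570,139.91 − EUR 82,506,000.00

Profit: EUR 2,064,139.91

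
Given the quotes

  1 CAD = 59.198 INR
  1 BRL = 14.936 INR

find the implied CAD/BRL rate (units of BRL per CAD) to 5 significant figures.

CAD/BRL = 3.9634

1 CAD × 59.198 = 59.198 INR
59.198 INR ÷ 14.936 = 3.96344 BRL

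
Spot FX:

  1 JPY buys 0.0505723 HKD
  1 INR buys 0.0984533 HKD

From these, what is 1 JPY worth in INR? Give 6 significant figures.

JPY/INR = 0.513668

1 JPY × 0.0505723 = 0.0505723 HKD
0.0505723 HKD ÷ 0.0984533 = 0.513668 INR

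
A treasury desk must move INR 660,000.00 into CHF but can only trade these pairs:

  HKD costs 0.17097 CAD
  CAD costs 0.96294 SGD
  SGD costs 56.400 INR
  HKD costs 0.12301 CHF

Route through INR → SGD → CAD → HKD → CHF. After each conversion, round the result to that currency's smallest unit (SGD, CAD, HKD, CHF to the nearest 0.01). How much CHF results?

INR 660,000.00 ÷ 56.400 = SGD 11,702.13
SGD 11,702.13 ÷ 0.96294 = CAD 12,152.50
CAD 12,152.50 ÷ 0.17097 = HKD 71,079.72
HKD 71,079.72 × 0.12301 = CHF 8,743.52

CHF 8,743.52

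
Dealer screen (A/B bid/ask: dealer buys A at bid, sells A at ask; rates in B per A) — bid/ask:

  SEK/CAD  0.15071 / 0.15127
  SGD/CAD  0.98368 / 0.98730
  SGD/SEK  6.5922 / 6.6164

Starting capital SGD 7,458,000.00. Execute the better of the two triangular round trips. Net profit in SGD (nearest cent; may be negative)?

Net profit: SGD 46,913.43

Best loop SGD → SEK → CAD → SGD:
SGD 7,458,000.00 × 6.5922 (sell SGD at bid) = SEK 49,164,627.60
SEK 49,164,627.60 × 0.15071 (sell SEK at bid) = CAD 7,409,601.03
CAD 7,409,601.03 ÷ 0.98730 (buy SGD at ask) = SGD 7,504,913.43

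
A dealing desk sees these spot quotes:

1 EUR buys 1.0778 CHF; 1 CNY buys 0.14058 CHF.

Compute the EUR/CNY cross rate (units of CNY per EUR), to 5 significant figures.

1 EUR × 1.0778 = 1.0778 CHF
1.0778 CHF ÷ 0.14058 = 7.66681 CNY

EUR/CNY = 7.6668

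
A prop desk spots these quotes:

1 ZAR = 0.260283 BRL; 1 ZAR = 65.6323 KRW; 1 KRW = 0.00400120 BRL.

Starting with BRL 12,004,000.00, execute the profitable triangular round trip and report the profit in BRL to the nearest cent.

Profitable loop is BRL → ZAR → KRW → BRL:
BRL 12,004,000.00 ÷ 0.260283 = ZAR 46,119,031.98
ZAR 46,119,031.98 × 65.6323 = KRW 3,026,898,142
KRW 3,026,898,142 × 0.00400120 = BRL 12,111,224.85
Profit = BRL 12,111,224.85 − BRL 12,004,000.00

Profit: BRL 107,224.85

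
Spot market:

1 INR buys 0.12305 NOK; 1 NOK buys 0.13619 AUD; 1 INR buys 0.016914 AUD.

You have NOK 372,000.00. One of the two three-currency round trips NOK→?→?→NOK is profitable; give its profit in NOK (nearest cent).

Profitable loop is NOK → INR → AUD → NOK:
NOK 372,000.00 ÷ 0.12305 = INR 3,023,161.32
INR 3,023,161.32 × 0.016914 = AUD 51,133.75
AUD 51,133.75 ÷ 0.13619 = NOK 375,458.92
Profit = NOK 375,458.92 − NOK 372,000.00

Profit: NOK 3,458.92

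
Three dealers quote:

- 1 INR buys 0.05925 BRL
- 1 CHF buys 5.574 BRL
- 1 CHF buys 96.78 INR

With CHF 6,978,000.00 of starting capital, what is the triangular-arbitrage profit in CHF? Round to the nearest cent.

Profit: CHF 200,570.55

Profitable loop is CHF → INR → BRL → CHF:
CHF 6,978,000.00 × 96.78 = INR 675,330,840.00
INR 675,330,840.00 × 0.05925 = BRL 40,013,352.27
BRL 40,013,352.27 ÷ 5.574 = CHF 7,178,570.55
Profit = CHF 7,178,570.55 − CHF 6,978,000.00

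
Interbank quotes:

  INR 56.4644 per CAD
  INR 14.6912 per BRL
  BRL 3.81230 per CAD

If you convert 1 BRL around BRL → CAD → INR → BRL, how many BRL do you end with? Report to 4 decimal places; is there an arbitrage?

Around BRL → CAD → INR → BRL: 1 ÷ 3.81230 × 56.4644 ÷ 14.6912 = 1.008162
Product > 1; profitable direction is BRL → CAD → INR → BRL.

1.0082 (arbitrage exists)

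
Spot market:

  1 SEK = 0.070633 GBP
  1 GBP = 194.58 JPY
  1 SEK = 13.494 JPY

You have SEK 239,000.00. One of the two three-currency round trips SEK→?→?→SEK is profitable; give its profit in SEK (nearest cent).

Profit: SEK 4,423.80

Profitable loop is SEK → GBP → JPY → SEK:
SEK 239,000.00 × 0.070633 = GBP 16,881.29
GBP 16,881.29 × 194.58 = JPY 3,284,761
JPY 3,284,761 ÷ 13.494 = SEK 243,423.80
Profit = SEK 243,423.80 − SEK 239,000.00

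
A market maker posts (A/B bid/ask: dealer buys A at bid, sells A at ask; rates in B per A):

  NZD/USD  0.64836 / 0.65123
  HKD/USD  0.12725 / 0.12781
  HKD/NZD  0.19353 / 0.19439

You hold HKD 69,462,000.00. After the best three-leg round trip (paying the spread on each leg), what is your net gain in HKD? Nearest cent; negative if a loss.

Best loop HKD → USD → NZD → HKD:
HKD 69,462,000.00 × 0.12725 (sell HKD at bid) = USD 8,839,039.50
USD 8,839,039.50 ÷ 0.65123 (buy NZD at ask) = NZD 13,572,838.32
NZD 13,572,838.32 ÷ 0.19439 (buy HKD at ask) = HKD 69,822,718.87

Net profit: HKD 360,718.87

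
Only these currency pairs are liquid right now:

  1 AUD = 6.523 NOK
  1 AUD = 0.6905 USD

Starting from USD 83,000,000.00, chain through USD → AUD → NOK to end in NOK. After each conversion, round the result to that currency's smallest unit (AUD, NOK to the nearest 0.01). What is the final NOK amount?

USD 83,000,000.00 ÷ 0.6905 = AUD 120,202,751.63
AUD 120,202,751.63 × 6.523 = NOK 784,082,548.88

NOK 784,082,548.88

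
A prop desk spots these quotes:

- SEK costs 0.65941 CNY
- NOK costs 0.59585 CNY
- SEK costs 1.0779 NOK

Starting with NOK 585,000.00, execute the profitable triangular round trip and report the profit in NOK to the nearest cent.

Profit: NOK 15,614.73

Profitable loop is NOK → SEK → CNY → NOK:
NOK 585,000.00 ÷ 1.0779 = SEK 542,721.96
SEK 542,721.96 × 0.65941 = CNY 357,876.29
CNY 357,876.29 ÷ 0.59585 = NOK 600,614.73
Profit = NOK 600,614.73 − NOK 585,000.00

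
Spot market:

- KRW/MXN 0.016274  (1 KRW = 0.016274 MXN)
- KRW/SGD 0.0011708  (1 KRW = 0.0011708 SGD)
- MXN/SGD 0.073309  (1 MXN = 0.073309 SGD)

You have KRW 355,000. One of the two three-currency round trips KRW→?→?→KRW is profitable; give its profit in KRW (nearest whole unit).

Profit: KRW 6,741

Profitable loop is KRW → MXN → SGD → KRW:
KRW 355,000 × 0.016274 = MXN 5,777.27
MXN 5,777.27 × 0.073309 = SGD 423.53
SGD 423.53 ÷ 0.0011708 = KRW 361,741
Profit = KRW 361,741 − KRW 355,000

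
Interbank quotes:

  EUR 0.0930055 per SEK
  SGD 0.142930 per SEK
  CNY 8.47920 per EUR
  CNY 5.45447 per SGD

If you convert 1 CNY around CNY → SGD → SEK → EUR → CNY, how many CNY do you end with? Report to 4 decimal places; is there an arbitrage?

1.0116 (arbitrage exists)

Around CNY → SGD → SEK → EUR → CNY: 1 ÷ 5.45447 ÷ 0.142930 × 0.0930055 × 8.47920 = 1.011550
Product > 1; profitable direction is CNY → SGD → SEK → EUR → CNY.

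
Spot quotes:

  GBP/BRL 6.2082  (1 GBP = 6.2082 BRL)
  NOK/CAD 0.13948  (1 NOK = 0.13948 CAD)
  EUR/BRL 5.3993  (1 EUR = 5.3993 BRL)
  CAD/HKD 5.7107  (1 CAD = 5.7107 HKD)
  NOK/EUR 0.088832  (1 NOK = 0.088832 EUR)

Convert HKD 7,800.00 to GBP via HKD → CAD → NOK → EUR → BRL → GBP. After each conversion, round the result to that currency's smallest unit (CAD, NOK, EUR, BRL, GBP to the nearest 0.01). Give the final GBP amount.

GBP 756.55

HKD 7,800.00 ÷ 5.7107 = CAD 1,365.86
CAD 1,365.86 ÷ 0.13948 = NOK 9,792.52
NOK 9,792.52 × 0.088832 = EUR 869.89
EUR 869.89 × 5.3993 = BRL 4,696.80
BRL 4,696.80 ÷ 6.2082 = GBP 756.55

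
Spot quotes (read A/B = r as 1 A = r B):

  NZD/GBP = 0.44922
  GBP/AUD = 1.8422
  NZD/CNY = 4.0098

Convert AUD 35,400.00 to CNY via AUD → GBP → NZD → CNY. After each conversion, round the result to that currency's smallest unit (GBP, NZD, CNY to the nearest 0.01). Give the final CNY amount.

CNY 171,526.01

AUD 35,400.00 ÷ 1.8422 = GBP 19,216.15
GBP 19,216.15 ÷ 0.44922 = NZD 42,776.70
NZD 42,776.70 × 4.0098 = CNY 171,526.01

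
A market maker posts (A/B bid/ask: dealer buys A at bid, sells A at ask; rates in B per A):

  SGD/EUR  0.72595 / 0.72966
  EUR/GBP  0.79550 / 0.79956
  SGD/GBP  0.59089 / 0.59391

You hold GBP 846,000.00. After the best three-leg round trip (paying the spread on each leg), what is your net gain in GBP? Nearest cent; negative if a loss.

Net profit: GBP 10,851.19

Best loop GBP → EUR → SGD → GBP:
GBP 846,000.00 ÷ 0.79956 (buy EUR at ask) = EUR 1,058,081.95
EUR 1,058,081.95 ÷ 0.72966 (buy SGD at ask) = SGD 1,450,102.71
SGD 1,450,102.71 × 0.59089 (sell SGD at bid) = GBP 856,851.19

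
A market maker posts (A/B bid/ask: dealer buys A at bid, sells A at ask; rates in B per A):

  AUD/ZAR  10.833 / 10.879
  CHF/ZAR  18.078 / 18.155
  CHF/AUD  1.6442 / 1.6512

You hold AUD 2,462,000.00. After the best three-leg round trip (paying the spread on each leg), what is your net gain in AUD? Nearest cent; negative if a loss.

Best loop AUD → CHF → ZAR → AUD:
AUD 2,462,000.00 ÷ 1.6512 (buy CHF at ask) = CHF 1,491,036.82
CHF 1,491,036.82 × 18.078 (sell CHF at bid) = ZAR 26,954,963.66
ZAR 26,954,963.66 ÷ 10.879 (buy AUD at ask) = AUD 2,477,706.01

Net profit: AUD 15,706.01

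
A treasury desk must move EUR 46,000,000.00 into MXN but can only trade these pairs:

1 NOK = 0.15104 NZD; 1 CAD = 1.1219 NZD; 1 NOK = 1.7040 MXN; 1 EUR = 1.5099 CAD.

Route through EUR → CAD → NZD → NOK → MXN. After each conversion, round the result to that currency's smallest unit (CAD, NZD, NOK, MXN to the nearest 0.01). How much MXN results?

EUR 46,000,000.00 × 1.5099 = CAD 69,455,400.00
CAD 69,455,400.00 × 1.1219 = NZD 77,922,013.26
NZD 77,922,013.26 ÷ 0.15104 = NOK 515,903,159.83
NOK 515,903,159.83 × 1.7040 = MXN 879,098,984.35

MXN 879,098,984.35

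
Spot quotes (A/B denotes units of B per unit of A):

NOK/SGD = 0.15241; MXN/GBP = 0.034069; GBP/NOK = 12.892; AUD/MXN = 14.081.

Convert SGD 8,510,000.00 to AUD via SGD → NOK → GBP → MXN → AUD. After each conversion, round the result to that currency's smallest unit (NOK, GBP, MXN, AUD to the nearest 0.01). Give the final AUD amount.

AUD 9,028,236.27

SGD 8,510,000.00 ÷ 0.15241 = NOK 55,836,231.22
NOK 55,836,231.22 ÷ 12.892 = GBP 4,331,075.96
GBP 4,331,075.96 ÷ 0.034069 = MXN 127,126,594.85
MXN 127,126,594.85 ÷ 14.081 = AUD 9,028,236.27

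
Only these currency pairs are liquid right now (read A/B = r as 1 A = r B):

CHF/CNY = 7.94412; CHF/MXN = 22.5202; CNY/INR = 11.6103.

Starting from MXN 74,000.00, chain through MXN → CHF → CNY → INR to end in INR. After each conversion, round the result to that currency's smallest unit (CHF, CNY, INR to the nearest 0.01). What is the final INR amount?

INR 303,074.11

MXN 74,000.00 ÷ 22.5202 = CHF 3,285.94
CHF 3,285.94 × 7.94412 = CNY 26,103.90
CNY 26,103.90 × 11.6103 = INR 303,074.11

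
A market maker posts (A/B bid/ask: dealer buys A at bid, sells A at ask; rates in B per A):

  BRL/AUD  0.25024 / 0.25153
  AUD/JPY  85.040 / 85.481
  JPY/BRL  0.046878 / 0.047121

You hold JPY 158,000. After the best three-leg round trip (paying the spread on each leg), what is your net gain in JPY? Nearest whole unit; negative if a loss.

Net result: JPY -382 (no profitable arbitrage after spreads)

Best loop JPY → BRL → AUD → JPY:
JPY 158,000 × 0.046878 (sell JPY at bid) = BRL 7,406.72
BRL 7,406.72 × 0.25024 (sell BRL at bid) = AUD 1,853.46
AUD 1,853.46 × 85.040 (sell AUD at bid) = JPY 157,618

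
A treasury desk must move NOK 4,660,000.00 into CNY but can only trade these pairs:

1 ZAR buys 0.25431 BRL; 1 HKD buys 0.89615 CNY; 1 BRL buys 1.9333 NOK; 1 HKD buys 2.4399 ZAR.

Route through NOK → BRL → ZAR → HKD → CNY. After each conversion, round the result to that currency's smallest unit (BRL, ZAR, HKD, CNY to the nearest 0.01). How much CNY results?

CNY 3,481,223.53

NOK 4,660,000.00 ÷ 1.9333 = BRL 2,410,386.39
BRL 2,410,386.39 ÷ 0.25431 = ZAR 9,478,142.39
ZAR 9,478,142.39 ÷ 2.4399 = HKD 3,884,643.79
HKD 3,884,643.79 × 0.89615 = CNY 3,481,223.53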